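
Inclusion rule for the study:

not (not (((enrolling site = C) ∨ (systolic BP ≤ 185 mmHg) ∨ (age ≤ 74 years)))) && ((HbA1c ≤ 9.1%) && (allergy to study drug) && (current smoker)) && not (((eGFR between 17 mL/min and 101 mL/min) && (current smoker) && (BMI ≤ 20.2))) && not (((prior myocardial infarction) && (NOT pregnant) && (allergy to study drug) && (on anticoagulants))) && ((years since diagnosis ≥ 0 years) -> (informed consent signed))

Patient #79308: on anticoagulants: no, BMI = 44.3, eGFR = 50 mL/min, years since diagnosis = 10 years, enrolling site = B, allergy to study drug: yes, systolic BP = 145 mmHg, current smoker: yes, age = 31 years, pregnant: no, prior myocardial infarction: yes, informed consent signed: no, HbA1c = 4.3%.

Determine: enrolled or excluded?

Atomic conditions:
  enrolling site = C: B == C is false
  systolic BP ≤ 185 mmHg: 145 ≤ 185 is true
  age ≤ 74 years: 31 ≤ 74 is true
  HbA1c ≤ 9.1%: 4.3 ≤ 9.1 is true
  allergy to study drug: yes → true
  current smoker: yes → true
  eGFR between 17 mL/min and 101 mL/min: 50 in [17, 101] is true
  BMI ≤ 20.2: 44.3 ≤ 20.2 is false
  prior myocardial infarction: yes → true
  NOT pregnant: no → true
  on anticoagulants: no → false
  years since diagnosis ≥ 0 years: 10 ≥ 0 is true
  informed consent signed: no → false
Combine:
[1.1.1] false OR true OR true = true
[1.1] NOT true = false
[1] NOT false = true
[2] true AND true AND true = true
[3.1] true AND true AND false = false
[3] NOT false = true
[4.1] true AND true AND true AND false = false
[4] NOT false = true
[5] true → false = false
[root] true AND true AND true AND true AND false = false
Overall: false → excluded

Excluded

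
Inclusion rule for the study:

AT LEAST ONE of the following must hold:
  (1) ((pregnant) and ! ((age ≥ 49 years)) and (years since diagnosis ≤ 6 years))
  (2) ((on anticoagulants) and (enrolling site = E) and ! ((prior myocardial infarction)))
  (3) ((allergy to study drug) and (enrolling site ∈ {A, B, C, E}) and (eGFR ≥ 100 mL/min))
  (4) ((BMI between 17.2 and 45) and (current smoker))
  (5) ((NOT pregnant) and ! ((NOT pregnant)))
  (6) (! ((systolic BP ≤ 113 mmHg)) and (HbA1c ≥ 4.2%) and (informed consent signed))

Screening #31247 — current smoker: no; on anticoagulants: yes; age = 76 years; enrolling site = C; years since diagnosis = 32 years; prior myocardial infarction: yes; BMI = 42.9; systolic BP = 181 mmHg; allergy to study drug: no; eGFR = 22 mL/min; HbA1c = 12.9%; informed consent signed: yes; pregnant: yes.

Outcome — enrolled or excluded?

Enrolled

Atomic conditions:
  pregnant: yes → true
  age ≥ 49 years: 76 ≥ 49 is true
  years since diagnosis ≤ 6 years: 32 ≤ 6 is false
  on anticoagulants: yes → true
  enrolling site = E: C == E is false
  prior myocardial infarction: yes → true
  allergy to study drug: no → false
  enrolling site ∈ {A, B, C, E}: C is in the set → true
  eGFR ≥ 100 mL/min: 22 ≥ 100 is false
  BMI between 17.2 and 45: 42.9 in [17.2, 45] is true
  current smoker: no → false
  NOT pregnant: yes → false
  systolic BP ≤ 113 mmHg: 181 ≤ 113 is false
  HbA1c ≥ 4.2%: 12.9 ≥ 4.2 is true
  informed consent signed: yes → true
Combine:
[1.2] NOT true = false
[1] true AND false AND false = false
[2.3] NOT true = false
[2] true AND false AND false = false
[3] false AND true AND false = false
[4] true AND false = false
[5.2] NOT false = true
[5] false AND true = false
[6.1] NOT false = true
[6] true AND true AND true = true
[root] false OR false OR false OR false OR false OR true = true
Overall: true → enrolled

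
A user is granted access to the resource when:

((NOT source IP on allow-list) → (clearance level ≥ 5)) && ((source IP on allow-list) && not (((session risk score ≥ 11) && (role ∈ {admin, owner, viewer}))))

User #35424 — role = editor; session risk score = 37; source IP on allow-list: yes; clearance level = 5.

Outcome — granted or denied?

Granted

Atomic conditions:
  NOT source IP on allow-list: yes → false
  clearance level ≥ 5: 5 ≥ 5 is true
  source IP on allow-list: yes → true
  session risk score ≥ 11: 37 ≥ 11 is true
  role ∈ {admin, owner, viewer}: editor is not in the set → false
Combine:
[1] false → true (antecedent false ⇒ implication holds) = true
[2.2.1] true AND false = false
[2.2] NOT false = true
[2] true AND true = true
[root] true AND true = true
Overall: true → granted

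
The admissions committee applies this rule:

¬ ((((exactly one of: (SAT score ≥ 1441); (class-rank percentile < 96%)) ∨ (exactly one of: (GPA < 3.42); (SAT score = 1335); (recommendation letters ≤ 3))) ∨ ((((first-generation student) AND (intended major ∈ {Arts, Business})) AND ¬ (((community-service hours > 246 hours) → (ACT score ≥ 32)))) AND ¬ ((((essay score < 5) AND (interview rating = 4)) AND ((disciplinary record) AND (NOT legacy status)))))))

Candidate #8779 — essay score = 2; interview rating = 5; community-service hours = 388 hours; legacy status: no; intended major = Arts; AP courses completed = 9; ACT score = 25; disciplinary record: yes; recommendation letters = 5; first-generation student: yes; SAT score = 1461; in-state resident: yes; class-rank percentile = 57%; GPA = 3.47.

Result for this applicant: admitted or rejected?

Rejected

Atomic conditions:
  SAT score ≥ 1441: 1461 ≥ 1441 is true
  class-rank percentile < 96%: 57 < 96 is true
  GPA < 3.42: 3.47 < 3.42 is false
  SAT score = 1335: 1461 == 1335 is false
  recommendation letters ≤ 3: 5 ≤ 3 is false
  first-generation student: yes → true
  intended major ∈ {Arts, Business}: Arts is in the set → true
  community-service hours > 246 hours: 388 > 246 is true
  ACT score ≥ 32: 25 ≥ 32 is false
  essay score < 5: 2 < 5 is true
  interview rating = 4: 5 == 4 is false
  disciplinary record: yes → true
  NOT legacy status: no → true
Combine:
[1.1.1] exactly-one(true, true) = false
[1.1.2] exactly-one(false, false, false) = false
[1.1] false OR false = false
[1.2.1.1] true AND true = true
[1.2.1.2.1] true → false = false
[1.2.1.2] NOT false = true
[1.2.1] true AND true = true
[1.2.2.1.1] true AND false = false
[1.2.2.1.2] true AND true = true
[1.2.2.1] false AND true = false
[1.2.2] NOT false = true
[1.2] true AND true = true
[1] false OR true = true
[root] NOT true = false
Overall: false → rejected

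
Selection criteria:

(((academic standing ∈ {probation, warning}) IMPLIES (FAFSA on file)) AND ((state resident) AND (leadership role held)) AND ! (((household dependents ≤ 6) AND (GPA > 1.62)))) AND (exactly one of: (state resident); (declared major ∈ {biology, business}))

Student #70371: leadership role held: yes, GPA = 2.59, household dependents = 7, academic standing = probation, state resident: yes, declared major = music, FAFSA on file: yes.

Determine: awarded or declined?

Atomic conditions:
  academic standing ∈ {probation, warning}: probation is in the set → true
  FAFSA on file: yes → true
  state resident: yes → true
  leadership role held: yes → true
  household dependents ≤ 6: 7 ≤ 6 is false
  GPA > 1.62: 2.59 > 1.62 is true
  declared major ∈ {biology, business}: music is not in the set → false
Combine:
[1.1] true → true = true
[1.2] true AND true = true
[1.3.1] false AND true = false
[1.3] NOT false = true
[1] true AND true AND true = true
[2] exactly-one(true, false) = true
[root] true AND true = true
Overall: true → awarded

Awarded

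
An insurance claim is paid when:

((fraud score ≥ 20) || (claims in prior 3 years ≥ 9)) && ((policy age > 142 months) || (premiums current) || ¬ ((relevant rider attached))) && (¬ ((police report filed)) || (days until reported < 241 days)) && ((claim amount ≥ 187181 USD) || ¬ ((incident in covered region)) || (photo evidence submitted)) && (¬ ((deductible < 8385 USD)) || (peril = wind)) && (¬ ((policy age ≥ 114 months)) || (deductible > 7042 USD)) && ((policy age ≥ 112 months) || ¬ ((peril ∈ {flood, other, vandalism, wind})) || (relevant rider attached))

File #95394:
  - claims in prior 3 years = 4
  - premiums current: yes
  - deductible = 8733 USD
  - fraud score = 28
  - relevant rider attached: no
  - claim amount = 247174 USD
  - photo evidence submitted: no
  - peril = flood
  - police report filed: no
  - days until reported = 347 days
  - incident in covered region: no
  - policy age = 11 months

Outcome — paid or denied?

Atomic conditions:
  fraud score ≥ 20: 28 ≥ 20 is true
  claims in prior 3 years ≥ 9: 4 ≥ 9 is false
  policy age > 142 months: 11 > 142 is false
  premiums current: yes → true
  relevant rider attached: no → false
  police report filed: no → false
  days until reported < 241 days: 347 < 241 is false
  claim amount ≥ 187181 USD: 247174 ≥ 187181 is true
  incident in covered region: no → false
  photo evidence submitted: no → false
  deductible < 8385 USD: 8733 < 8385 is false
  peril = wind: flood == wind is false
  policy age ≥ 114 months: 11 ≥ 114 is false
  deductible > 7042 USD: 8733 > 7042 is true
  policy age ≥ 112 months: 11 ≥ 112 is false
  peril ∈ {flood, other, vandalism, wind}: flood is in the set → true
Combine:
[1] true OR false = true
[2.3] NOT false = true
[2] false OR true OR true = true
[3.1] NOT false = true
[3] true OR false = true
[4.2] NOT false = true
[4] true OR true OR false = true
[5.1] NOT false = true
[5] true OR false = true
[6.1] NOT false = true
[6] true OR true = true
[7.2] NOT true = false
[7] false OR false OR false = false
[root] true AND true AND true AND true AND true AND true AND false = false
Overall: false → denied

Denied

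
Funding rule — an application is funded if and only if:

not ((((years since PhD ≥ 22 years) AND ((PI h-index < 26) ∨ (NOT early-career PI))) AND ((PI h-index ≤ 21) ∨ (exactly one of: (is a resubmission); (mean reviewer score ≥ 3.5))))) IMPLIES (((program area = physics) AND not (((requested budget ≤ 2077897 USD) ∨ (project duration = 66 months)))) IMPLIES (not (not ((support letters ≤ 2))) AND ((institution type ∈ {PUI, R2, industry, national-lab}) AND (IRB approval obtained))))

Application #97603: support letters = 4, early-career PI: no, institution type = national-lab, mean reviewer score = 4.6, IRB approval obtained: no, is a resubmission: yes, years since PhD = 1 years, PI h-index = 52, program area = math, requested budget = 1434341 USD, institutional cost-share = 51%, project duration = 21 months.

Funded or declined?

Funded

Atomic conditions:
  years since PhD ≥ 22 years: 1 ≥ 22 is false
  PI h-index < 26: 52 < 26 is false
  NOT early-career PI: no → true
  PI h-index ≤ 21: 52 ≤ 21 is false
  is a resubmission: yes → true
  mean reviewer score ≥ 3.5: 4.6 ≥ 3.5 is true
  program area = physics: math == physics is false
  requested budget ≤ 2077897 USD: 1434341 ≤ 2077897 is true
  project duration = 66 months: 21 == 66 is false
  support letters ≤ 2: 4 ≤ 2 is false
  institution type ∈ {PUI, R2, industry, national-lab}: national-lab is in the set → true
  IRB approval obtained: no → false
Combine:
[1.1.1.2] false OR true = true
[1.1.1] false AND true = false
[1.1.2.2] exactly-one(true, true) = false
[1.1.2] false OR false = false
[1.1] false AND false = false
[1] NOT false = true
[2.1.2.1] true OR false = true
[2.1.2] NOT true = false
[2.1] false AND false = false
[2.2.1.1] NOT false = true
[2.2.1] NOT true = false
[2.2.2] true AND false = false
[2.2] false AND false = false
[2] false → false (antecedent false ⇒ implication holds) = true
[root] true → true = true
Overall: true → funded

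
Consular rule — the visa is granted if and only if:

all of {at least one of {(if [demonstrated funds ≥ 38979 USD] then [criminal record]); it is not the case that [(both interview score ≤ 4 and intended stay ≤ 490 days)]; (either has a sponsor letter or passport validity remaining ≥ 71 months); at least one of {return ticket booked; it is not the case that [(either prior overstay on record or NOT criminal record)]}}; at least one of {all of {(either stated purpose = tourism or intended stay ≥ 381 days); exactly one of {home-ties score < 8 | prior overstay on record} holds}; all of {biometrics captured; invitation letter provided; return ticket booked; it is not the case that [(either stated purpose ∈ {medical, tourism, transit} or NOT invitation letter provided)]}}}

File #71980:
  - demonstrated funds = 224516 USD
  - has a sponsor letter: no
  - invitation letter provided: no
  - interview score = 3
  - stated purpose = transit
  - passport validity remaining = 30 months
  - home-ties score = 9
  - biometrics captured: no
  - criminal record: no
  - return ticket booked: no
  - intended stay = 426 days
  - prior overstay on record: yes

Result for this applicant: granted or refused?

Refused

Atomic conditions:
  demonstrated funds ≥ 38979 USD: 224516 ≥ 38979 is true
  criminal record: no → false
  interview score ≤ 4: 3 ≤ 4 is true
  intended stay ≤ 490 days: 426 ≤ 490 is true
  has a sponsor letter: no → false
  passport validity remaining ≥ 71 months: 30 ≥ 71 is false
  return ticket booked: no → false
  prior overstay on record: yes → true
  NOT criminal record: no → true
  stated purpose = tourism: transit == tourism is false
  intended stay ≥ 381 days: 426 ≥ 381 is true
  home-ties score < 8: 9 < 8 is false
  biometrics captured: no → false
  invitation letter provided: no → false
  stated purpose ∈ {medical, tourism, transit}: transit is in the set → true
  NOT invitation letter provided: no → true
Combine:
[1.1] true → false = false
[1.2.1] true AND true = true
[1.2] NOT true = false
[1.3] false OR false = false
[1.4.2.1] true OR true = true
[1.4.2] NOT true = false
[1.4] false OR false = false
[1] false OR false OR false OR false = false
[2.1.1] false OR true = true
[2.1.2] exactly-one(false, true) = true
[2.1] true AND true = true
[2.2.4.1] true OR true = true
[2.2.4] NOT true = false
[2.2] false AND false AND false AND false = false
[2] true OR false = true
[root] false AND true = false
Overall: false → refused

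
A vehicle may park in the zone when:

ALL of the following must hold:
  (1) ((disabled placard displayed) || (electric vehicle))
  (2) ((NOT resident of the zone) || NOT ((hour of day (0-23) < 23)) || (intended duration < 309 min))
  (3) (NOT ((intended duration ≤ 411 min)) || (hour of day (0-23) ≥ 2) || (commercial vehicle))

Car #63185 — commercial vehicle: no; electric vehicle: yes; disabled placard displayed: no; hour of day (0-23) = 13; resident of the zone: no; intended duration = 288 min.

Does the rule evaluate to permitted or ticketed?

Permitted

Atomic conditions:
  disabled placard displayed: no → false
  electric vehicle: yes → true
  NOT resident of the zone: no → true
  hour of day (0-23) < 23: 13 < 23 is true
  intended duration < 309 min: 288 < 309 is true
  intended duration ≤ 411 min: 288 ≤ 411 is true
  hour of day (0-23) ≥ 2: 13 ≥ 2 is true
  commercial vehicle: no → false
Combine:
[1] false OR true = true
[2.2] NOT true = false
[2] true OR false OR true = true
[3.1] NOT true = false
[3] false OR true OR false = true
[root] true AND true AND true = true
Overall: true → permitted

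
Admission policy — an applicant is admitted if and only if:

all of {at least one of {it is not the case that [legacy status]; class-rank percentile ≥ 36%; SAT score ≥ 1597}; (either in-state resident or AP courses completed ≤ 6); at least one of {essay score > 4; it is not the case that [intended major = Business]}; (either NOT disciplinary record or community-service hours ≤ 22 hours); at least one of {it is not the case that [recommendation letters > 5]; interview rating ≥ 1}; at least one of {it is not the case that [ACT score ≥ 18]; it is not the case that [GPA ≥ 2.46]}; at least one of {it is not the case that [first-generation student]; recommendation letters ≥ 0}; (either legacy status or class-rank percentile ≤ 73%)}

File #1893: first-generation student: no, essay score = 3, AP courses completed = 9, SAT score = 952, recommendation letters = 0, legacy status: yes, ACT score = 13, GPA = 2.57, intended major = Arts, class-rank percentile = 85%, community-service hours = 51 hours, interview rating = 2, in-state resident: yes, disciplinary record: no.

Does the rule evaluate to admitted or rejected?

Atomic conditions:
  legacy status: yes → true
  class-rank percentile ≥ 36%: 85 ≥ 36 is true
  SAT score ≥ 1597: 952 ≥ 1597 is false
  in-state resident: yes → true
  AP courses completed ≤ 6: 9 ≤ 6 is false
  essay score > 4: 3 > 4 is false
  intended major = Business: Arts == Business is false
  NOT disciplinary record: no → true
  community-service hours ≤ 22 hours: 51 ≤ 22 is false
  recommendation letters > 5: 0 > 5 is false
  interview rating ≥ 1: 2 ≥ 1 is true
  ACT score ≥ 18: 13 ≥ 18 is false
  GPA ≥ 2.46: 2.57 ≥ 2.46 is true
  first-generation student: no → false
  recommendation letters ≥ 0: 0 ≥ 0 is true
  class-rank percentile ≤ 73%: 85 ≤ 73 is false
Combine:
[1.1] NOT true = false
[1] false OR true OR false = true
[2] true OR false = true
[3.2] NOT false = true
[3] false OR true = true
[4] true OR false = true
[5.1] NOT false = true
[5] true OR true = true
[6.1] NOT false = true
[6.2] NOT true = false
[6] true OR false = true
[7.1] NOT false = true
[7] true OR true = true
[8] true OR false = true
[root] true AND true AND true AND true AND true AND true AND true AND true = true
Overall: true → admitted

Admitted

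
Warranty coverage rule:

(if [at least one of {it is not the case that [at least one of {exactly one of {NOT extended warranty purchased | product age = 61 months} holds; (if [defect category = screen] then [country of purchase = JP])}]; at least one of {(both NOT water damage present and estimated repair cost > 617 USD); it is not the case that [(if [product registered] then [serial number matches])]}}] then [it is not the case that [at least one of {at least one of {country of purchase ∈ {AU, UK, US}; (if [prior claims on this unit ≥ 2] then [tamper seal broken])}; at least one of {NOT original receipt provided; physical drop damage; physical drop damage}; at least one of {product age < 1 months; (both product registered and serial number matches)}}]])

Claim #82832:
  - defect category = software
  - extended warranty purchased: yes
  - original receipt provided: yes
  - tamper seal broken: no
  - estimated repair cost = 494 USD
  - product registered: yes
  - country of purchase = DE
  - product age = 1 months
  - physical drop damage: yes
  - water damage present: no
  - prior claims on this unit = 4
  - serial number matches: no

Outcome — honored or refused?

Refused

Atomic conditions:
  NOT extended warranty purchased: yes → false
  product age = 61 months: 1 == 61 is false
  defect category = screen: software == screen is false
  country of purchase = JP: DE == JP is false
  NOT water damage present: no → true
  estimated repair cost > 617 USD: 494 > 617 is false
  product registered: yes → true
  serial number matches: no → false
  country of purchase ∈ {AU, UK, US}: DE is not in the set → false
  prior claims on this unit ≥ 2: 4 ≥ 2 is true
  tamper seal broken: no → false
  NOT original receipt provided: yes → false
  physical drop damage: yes → true
  product age < 1 months: 1 < 1 is false
Combine:
[1.1.1.1] exactly-one(false, false) = false
[1.1.1.2] false → false (antecedent false ⇒ implication holds) = true
[1.1.1] false OR true = true
[1.1] NOT true = false
[1.2.1] true AND false = false
[1.2.2.1] true → false = false
[1.2.2] NOT false = true
[1.2] false OR true = true
[1] false OR true = true
[2.1.1.2] true → false = false
[2.1.1] false OR false = false
[2.1.2] false OR true OR true = true
[2.1.3.2] true AND false = false
[2.1.3] false OR false = false
[2.1] false OR true OR false = true
[2] NOT true = false
[root] true → false = false
Overall: false → refused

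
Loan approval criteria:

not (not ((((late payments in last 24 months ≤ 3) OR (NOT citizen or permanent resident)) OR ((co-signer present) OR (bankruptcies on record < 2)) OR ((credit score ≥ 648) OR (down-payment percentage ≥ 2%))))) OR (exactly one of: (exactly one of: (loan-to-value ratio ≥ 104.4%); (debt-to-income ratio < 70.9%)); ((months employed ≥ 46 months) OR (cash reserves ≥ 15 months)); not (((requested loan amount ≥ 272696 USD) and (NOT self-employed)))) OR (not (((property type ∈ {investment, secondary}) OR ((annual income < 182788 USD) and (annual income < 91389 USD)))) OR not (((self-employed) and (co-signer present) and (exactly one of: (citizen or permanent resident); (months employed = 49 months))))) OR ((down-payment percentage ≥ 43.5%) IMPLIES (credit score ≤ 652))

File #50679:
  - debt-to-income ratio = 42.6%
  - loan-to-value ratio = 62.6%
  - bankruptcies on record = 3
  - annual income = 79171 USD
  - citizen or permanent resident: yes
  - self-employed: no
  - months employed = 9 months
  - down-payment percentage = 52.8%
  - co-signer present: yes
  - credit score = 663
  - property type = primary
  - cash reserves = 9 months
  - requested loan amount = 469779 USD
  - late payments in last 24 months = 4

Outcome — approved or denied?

Atomic conditions:
  late payments in last 24 months ≤ 3: 4 ≤ 3 is false
  NOT citizen or permanent resident: yes → false
  co-signer present: yes → true
  bankruptcies on record < 2: 3 < 2 is false
  credit score ≥ 648: 663 ≥ 648 is true
  down-payment percentage ≥ 2%: 52.8 ≥ 2 is true
  loan-to-value ratio ≥ 104.4%: 62.6 ≥ 104.4 is false
  debt-to-income ratio < 70.9%: 42.6 < 70.9 is true
  months employed ≥ 46 months: 9 ≥ 46 is false
  cash reserves ≥ 15 months: 9 ≥ 15 is false
  requested loan amount ≥ 272696 USD: 469779 ≥ 272696 is true
  NOT self-employed: no → true
  property type ∈ {investment, secondary}: primary is not in the set → false
  annual income < 182788 USD: 79171 < 182788 is true
  annual income < 91389 USD: 79171 < 91389 is true
  self-employed: no → false
  citizen or permanent resident: yes → true
  months employed = 49 months: 9 == 49 is false
  down-payment percentage ≥ 43.5%: 52.8 ≥ 43.5 is true
  credit score ≤ 652: 663 ≤ 652 is false
Combine:
[1.1.1.1] false OR false = false
[1.1.1.2] true OR false = true
[1.1.1.3] true OR true = true
[1.1.1] false OR true OR true = true
[1.1] NOT true = false
[1] NOT false = true
[2.1] exactly-one(false, true) = true
[2.2] false OR false = false
[2.3.1] true AND true = true
[2.3] NOT true = false
[2] exactly-one(true, false, false) = true
[3.1.1.2] true AND true = true
[3.1.1] false OR true = true
[3.1] NOT true = false
[3.2.1.3] exactly-one(true, false) = true
[3.2.1] false AND true AND true = false
[3.2] NOT false = true
[3] false OR true = true
[4] true → false = false
[root] true OR true OR true OR false = true
Overall: true → approved

Approved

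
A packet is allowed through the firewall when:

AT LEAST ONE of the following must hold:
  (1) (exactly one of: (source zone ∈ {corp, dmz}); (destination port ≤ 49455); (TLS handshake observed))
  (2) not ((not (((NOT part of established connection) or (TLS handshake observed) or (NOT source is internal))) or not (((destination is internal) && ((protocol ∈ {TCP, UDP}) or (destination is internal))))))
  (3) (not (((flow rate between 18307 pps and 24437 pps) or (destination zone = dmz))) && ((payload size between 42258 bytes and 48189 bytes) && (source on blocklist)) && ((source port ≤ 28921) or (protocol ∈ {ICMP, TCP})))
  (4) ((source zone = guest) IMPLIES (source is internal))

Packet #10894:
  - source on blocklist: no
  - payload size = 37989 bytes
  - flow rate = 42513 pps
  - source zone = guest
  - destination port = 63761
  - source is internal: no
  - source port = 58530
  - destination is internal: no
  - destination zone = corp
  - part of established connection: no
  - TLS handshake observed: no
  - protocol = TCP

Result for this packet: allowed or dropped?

Atomic conditions:
  source zone ∈ {corp, dmz}: guest is not in the set → false
  destination port ≤ 49455: 63761 ≤ 49455 is false
  TLS handshake observed: no → false
  NOT part of established connection: no → true
  NOT source is internal: no → true
  destination is internal: no → false
  protocol ∈ {TCP, UDP}: TCP is in the set → true
  flow rate between 18307 pps and 24437 pps: 42513 in [18307, 24437] is false
  destination zone = dmz: corp == dmz is false
  payload size between 42258 bytes and 48189 bytes: 37989 in [42258, 48189] is false
  source on blocklist: no → false
  source port ≤ 28921: 58530 ≤ 28921 is false
  protocol ∈ {ICMP, TCP}: TCP is in the set → true
  source zone = guest: guest == guest is true
  source is internal: no → false
Combine:
[1] exactly-one(false, false, false) = false
[2.1.1.1] true OR false OR true = true
[2.1.1] NOT true = false
[2.1.2.1.2] true OR false = true
[2.1.2.1] false AND true = false
[2.1.2] NOT false = true
[2.1] false OR true = true
[2] NOT true = false
[3.1.1] false OR false = false
[3.1] NOT false = true
[3.2] false AND false = false
[3.3] false OR true = true
[3] true AND false AND true = false
[4] true → false = false
[root] false OR false OR false OR false = false
Overall: false → dropped

Dropped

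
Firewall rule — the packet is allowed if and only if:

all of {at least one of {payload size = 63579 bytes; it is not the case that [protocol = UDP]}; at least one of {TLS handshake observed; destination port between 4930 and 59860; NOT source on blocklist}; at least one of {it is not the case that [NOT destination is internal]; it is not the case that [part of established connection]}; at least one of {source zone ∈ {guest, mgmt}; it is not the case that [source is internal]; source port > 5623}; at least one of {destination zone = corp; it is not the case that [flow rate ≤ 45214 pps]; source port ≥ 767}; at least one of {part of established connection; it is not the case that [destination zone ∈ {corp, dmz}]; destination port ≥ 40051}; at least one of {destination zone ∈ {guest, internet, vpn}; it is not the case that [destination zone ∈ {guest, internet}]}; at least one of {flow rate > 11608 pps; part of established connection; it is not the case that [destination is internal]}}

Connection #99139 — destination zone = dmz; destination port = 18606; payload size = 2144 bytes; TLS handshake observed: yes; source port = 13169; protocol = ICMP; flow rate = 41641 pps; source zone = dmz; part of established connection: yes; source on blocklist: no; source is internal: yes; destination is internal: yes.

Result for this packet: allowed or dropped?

Atomic conditions:
  payload size = 63579 bytes: 2144 == 63579 is false
  protocol = UDP: ICMP == UDP is false
  TLS handshake observed: yes → true
  destination port between 4930 and 59860: 18606 in [4930, 59860] is true
  NOT source on blocklist: no → true
  NOT destination is internal: yes → false
  part of established connection: yes → true
  source zone ∈ {guest, mgmt}: dmz is not in the set → false
  source is internal: yes → true
  source port > 5623: 13169 > 5623 is true
  destination zone = corp: dmz == corp is false
  flow rate ≤ 45214 pps: 41641 ≤ 45214 is true
  source port ≥ 767: 13169 ≥ 767 is true
  destination zone ∈ {corp, dmz}: dmz is in the set → true
  destination port ≥ 40051: 18606 ≥ 40051 is false
  destination zone ∈ {guest, internet, vpn}: dmz is not in the set → false
  destination zone ∈ {guest, internet}: dmz is not in the set → false
  flow rate > 11608 pps: 41641 > 11608 is true
  destination is internal: yes → true
Combine:
[1.2] NOT false = true
[1] false OR true = true
[2] true OR true OR true = true
[3.1] NOT false = true
[3.2] NOT true = false
[3] true OR false = true
[4.2] NOT true = false
[4] false OR false OR true = true
[5.2] NOT true = false
[5] false OR false OR true = true
[6.2] NOT true = false
[6] true OR false OR false = true
[7.2] NOT false = true
[7] false OR true = true
[8.3] NOT true = false
[8] true OR true OR false = true
[root] true AND true AND true AND true AND true AND true AND true AND true = true
Overall: true → allowed

Allowed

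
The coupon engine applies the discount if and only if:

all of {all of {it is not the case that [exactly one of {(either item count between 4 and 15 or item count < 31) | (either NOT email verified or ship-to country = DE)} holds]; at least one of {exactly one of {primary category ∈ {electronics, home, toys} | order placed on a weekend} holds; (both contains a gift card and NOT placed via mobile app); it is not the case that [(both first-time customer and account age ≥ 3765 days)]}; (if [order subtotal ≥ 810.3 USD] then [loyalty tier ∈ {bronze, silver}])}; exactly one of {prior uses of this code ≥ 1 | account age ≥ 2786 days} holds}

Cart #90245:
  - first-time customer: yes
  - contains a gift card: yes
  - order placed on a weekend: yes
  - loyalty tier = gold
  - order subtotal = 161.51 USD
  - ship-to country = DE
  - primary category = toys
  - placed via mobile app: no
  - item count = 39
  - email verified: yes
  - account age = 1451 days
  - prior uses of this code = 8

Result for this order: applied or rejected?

Rejected

Atomic conditions:
  item count between 4 and 15: 39 in [4, 15] is false
  item count < 31: 39 < 31 is false
  NOT email verified: yes → false
  ship-to country = DE: DE == DE is true
  primary category ∈ {electronics, home, toys}: toys is in the set → true
  order placed on a weekend: yes → true
  contains a gift card: yes → true
  NOT placed via mobile app: no → true
  first-time customer: yes → true
  account age ≥ 3765 days: 1451 ≥ 3765 is false
  order subtotal ≥ 810.3 USD: 161.51 ≥ 810.3 is false
  loyalty tier ∈ {bronze, silver}: gold is not in the set → false
  prior uses of this code ≥ 1: 8 ≥ 1 is true
  account age ≥ 2786 days: 1451 ≥ 2786 is false
Combine:
[1.1.1.1] false OR false = false
[1.1.1.2] false OR true = true
[1.1.1] exactly-one(false, true) = true
[1.1] NOT true = false
[1.2.1] exactly-one(true, true) = false
[1.2.2] true AND true = true
[1.2.3.1] true AND false = false
[1.2.3] NOT false = true
[1.2] false OR true OR true = true
[1.3] false → false (antecedent false ⇒ implication holds) = true
[1] false AND true AND true = false
[2] exactly-one(true, false) = true
[root] false AND true = false
Overall: false → rejected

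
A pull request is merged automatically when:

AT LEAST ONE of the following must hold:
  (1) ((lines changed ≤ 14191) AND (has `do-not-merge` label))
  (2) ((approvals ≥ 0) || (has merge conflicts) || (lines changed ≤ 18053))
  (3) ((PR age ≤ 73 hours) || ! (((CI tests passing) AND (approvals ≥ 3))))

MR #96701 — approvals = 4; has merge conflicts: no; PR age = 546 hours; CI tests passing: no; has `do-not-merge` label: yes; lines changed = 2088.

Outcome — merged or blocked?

Atomic conditions:
  lines changed ≤ 14191: 2088 ≤ 14191 is true
  has `do-not-merge` label: yes → true
  approvals ≥ 0: 4 ≥ 0 is true
  has merge conflicts: no → false
  lines changed ≤ 18053: 2088 ≤ 18053 is true
  PR age ≤ 73 hours: 546 ≤ 73 is false
  CI tests passing: no → false
  approvals ≥ 3: 4 ≥ 3 is true
Combine:
[1] true AND true = true
[2] true OR false OR true = true
[3.2.1] false AND true = false
[3.2] NOT false = true
[3] false OR true = true
[root] true OR true OR true = true
Overall: true → merged

Merged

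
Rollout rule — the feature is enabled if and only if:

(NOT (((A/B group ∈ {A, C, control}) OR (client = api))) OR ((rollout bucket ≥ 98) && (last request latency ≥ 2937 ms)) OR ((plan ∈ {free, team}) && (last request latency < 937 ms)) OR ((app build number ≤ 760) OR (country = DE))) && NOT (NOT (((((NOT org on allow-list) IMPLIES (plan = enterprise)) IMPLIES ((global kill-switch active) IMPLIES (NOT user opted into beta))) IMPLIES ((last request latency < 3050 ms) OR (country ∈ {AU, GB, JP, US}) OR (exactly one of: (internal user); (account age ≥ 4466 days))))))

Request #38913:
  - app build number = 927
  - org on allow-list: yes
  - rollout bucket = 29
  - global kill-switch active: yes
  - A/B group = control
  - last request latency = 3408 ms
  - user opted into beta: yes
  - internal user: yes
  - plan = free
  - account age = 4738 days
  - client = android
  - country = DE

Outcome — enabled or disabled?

Atomic conditions:
  A/B group ∈ {A, C, control}: control is in the set → true
  client = api: android == api is false
  rollout bucket ≥ 98: 29 ≥ 98 is false
  last request latency ≥ 2937 ms: 3408 ≥ 2937 is true
  plan ∈ {free, team}: free is in the set → true
  last request latency < 937 ms: 3408 < 937 is false
  app build number ≤ 760: 927 ≤ 760 is false
  country = DE: DE == DE is true
  NOT org on allow-list: yes → false
  plan = enterprise: free == enterprise is false
  global kill-switch active: yes → true
  NOT user opted into beta: yes → false
  last request latency < 3050 ms: 3408 < 3050 is false
  country ∈ {AU, GB, JP, US}: DE is not in the set → false
  internal user: yes → true
  account age ≥ 4466 days: 4738 ≥ 4466 is true
Combine:
[1.1.1] true OR false = true
[1.1] NOT true = false
[1.2] false AND true = false
[1.3] true AND false = false
[1.4] false OR true = true
[1] false OR false OR false OR true = true
[2.1.1.1.1] false → false (antecedent false ⇒ implication holds) = true
[2.1.1.1.2] true → false = false
[2.1.1.1] true → false = false
[2.1.1.2.3] exactly-one(true, true) = false
[2.1.1.2] false OR false OR false = false
[2.1.1] false → false (antecedent false ⇒ implication holds) = true
[2.1] NOT true = false
[2] NOT false = true
[root] true AND true = true
Overall: true → enabled

Enabled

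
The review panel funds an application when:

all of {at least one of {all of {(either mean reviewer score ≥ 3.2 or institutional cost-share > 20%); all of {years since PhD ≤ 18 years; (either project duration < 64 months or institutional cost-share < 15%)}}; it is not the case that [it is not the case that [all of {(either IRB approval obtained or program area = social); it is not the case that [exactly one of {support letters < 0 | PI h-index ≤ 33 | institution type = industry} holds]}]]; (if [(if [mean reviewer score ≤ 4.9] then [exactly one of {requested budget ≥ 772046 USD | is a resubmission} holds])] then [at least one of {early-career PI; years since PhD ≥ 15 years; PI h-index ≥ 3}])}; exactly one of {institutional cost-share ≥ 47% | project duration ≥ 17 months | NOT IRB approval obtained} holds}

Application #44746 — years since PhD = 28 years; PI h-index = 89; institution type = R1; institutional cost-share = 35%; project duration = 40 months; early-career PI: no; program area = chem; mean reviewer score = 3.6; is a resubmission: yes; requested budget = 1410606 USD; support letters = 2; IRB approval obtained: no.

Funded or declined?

Atomic conditions:
  mean reviewer score ≥ 3.2: 3.6 ≥ 3.2 is true
  institutional cost-share > 20%: 35 > 20 is true
  years since PhD ≤ 18 years: 28 ≤ 18 is false
  project duration < 64 months: 40 < 64 is true
  institutional cost-share < 15%: 35 < 15 is false
  IRB approval obtained: no → false
  program area = social: chem == social is false
  support letters < 0: 2 < 0 is false
  PI h-index ≤ 33: 89 ≤ 33 is false
  institution type = industry: R1 == industry is false
  mean reviewer score ≤ 4.9: 3.6 ≤ 4.9 is true
  requested budget ≥ 772046 USD: 1410606 ≥ 772046 is true
  is a resubmission: yes → true
  early-career PI: no → false
  years since PhD ≥ 15 years: 28 ≥ 15 is true
  PI h-index ≥ 3: 89 ≥ 3 is true
  institutional cost-share ≥ 47%: 35 ≥ 47 is false
  project duration ≥ 17 months: 40 ≥ 17 is true
  NOT IRB approval obtained: no → true
Combine:
[1.1.1] true OR true = true
[1.1.2.2] true OR false = true
[1.1.2] false AND true = false
[1.1] true AND false = false
[1.2.1.1.1] false OR false = false
[1.2.1.1.2.1] exactly-one(false, false, false) = false
[1.2.1.1.2] NOT false = true
[1.2.1.1] false AND true = false
[1.2.1] NOT false = true
[1.2] NOT true = false
[1.3.1.2] exactly-one(true, true) = false
[1.3.1] true → false = false
[1.3.2] false OR true OR true = true
[1.3] false → true (antecedent false ⇒ implication holds) = true
[1] false OR false OR true = true
[2] exactly-one(false, true, true) = false
[root] true AND false = false
Overall: false → declined

Declined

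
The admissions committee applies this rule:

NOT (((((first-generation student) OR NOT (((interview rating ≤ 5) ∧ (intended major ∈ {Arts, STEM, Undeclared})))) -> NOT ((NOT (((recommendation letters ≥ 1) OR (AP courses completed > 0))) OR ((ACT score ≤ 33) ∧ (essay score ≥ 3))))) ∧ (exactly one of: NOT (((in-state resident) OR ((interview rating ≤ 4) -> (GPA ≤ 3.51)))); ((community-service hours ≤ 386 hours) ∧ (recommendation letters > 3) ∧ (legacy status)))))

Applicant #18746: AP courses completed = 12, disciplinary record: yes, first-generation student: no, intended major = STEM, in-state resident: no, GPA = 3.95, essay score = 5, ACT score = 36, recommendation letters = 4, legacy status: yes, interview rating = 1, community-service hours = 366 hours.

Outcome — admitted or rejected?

Atomic conditions:
  first-generation student: no → false
  interview rating ≤ 5: 1 ≤ 5 is true
  intended major ∈ {Arts, STEM, Undeclared}: STEM is in the set → true
  recommendation letters ≥ 1: 4 ≥ 1 is true
  AP courses completed > 0: 12 > 0 is true
  ACT score ≤ 33: 36 ≤ 33 is false
  essay score ≥ 3: 5 ≥ 3 is true
  in-state resident: no → false
  interview rating ≤ 4: 1 ≤ 4 is true
  GPA ≤ 3.51: 3.95 ≤ 3.51 is false
  community-service hours ≤ 386 hours: 366 ≤ 386 is true
  recommendation letters > 3: 4 > 3 is true
  legacy status: yes → true
Combine:
[1.1.1.2.1] true AND true = true
[1.1.1.2] NOT true = false
[1.1.1] false OR false = false
[1.1.2.1.1.1] true OR true = true
[1.1.2.1.1] NOT true = false
[1.1.2.1.2] false AND true = false
[1.1.2.1] false OR false = false
[1.1.2] NOT false = true
[1.1] false → true (antecedent false ⇒ implication holds) = true
[1.2.1.1.2] true → false = false
[1.2.1.1] false OR false = false
[1.2.1] NOT false = true
[1.2.2] true AND true AND true = true
[1.2] exactly-one(true, true) = false
[1] true AND false = false
[root] NOT false = true
Overall: true → admitted

Admitted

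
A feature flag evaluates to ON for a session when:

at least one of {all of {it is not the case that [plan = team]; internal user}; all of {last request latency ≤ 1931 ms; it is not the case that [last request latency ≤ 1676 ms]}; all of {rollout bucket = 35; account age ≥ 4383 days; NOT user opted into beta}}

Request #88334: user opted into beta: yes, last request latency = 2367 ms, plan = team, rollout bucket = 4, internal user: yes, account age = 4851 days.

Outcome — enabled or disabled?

Disabled

Atomic conditions:
  plan = team: team == team is true
  internal user: yes → true
  last request latency ≤ 1931 ms: 2367 ≤ 1931 is false
  last request latency ≤ 1676 ms: 2367 ≤ 1676 is false
  rollout bucket = 35: 4 == 35 is false
  account age ≥ 4383 days: 4851 ≥ 4383 is true
  NOT user opted into beta: yes → false
Combine:
[1.1] NOT true = false
[1] false AND true = false
[2.2] NOT false = true
[2] false AND true = false
[3] false AND true AND false = false
[root] false OR false OR false = false
Overall: false → disabled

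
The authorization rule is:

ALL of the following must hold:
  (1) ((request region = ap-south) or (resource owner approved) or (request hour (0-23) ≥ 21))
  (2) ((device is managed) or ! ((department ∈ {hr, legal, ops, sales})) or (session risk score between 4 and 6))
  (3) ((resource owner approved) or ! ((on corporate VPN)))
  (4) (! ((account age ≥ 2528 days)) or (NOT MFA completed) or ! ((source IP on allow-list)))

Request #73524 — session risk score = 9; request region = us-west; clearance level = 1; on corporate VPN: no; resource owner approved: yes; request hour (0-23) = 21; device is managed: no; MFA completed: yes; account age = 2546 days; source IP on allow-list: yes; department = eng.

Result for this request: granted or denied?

Atomic conditions:
  request region = ap-south: us-west == ap-south is false
  resource owner approved: yes → true
  request hour (0-23) ≥ 21: 21 ≥ 21 is true
  device is managed: no → false
  department ∈ {hr, legal, ops, sales}: eng is not in the set → false
  session risk score between 4 and 6: 9 in [4, 6] is false
  on corporate VPN: no → false
  account age ≥ 2528 days: 2546 ≥ 2528 is true
  NOT MFA completed: yes → false
  source IP on allow-list: yes → true
Combine:
[1] false OR true OR true = true
[2.2] NOT false = true
[2] false OR true OR false = true
[3.2] NOT false = true
[3] true OR true = true
[4.1] NOT true = false
[4.3] NOT true = false
[4] false OR false OR false = false
[root] true AND true AND true AND false = false
Overall: false → denied

Denied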